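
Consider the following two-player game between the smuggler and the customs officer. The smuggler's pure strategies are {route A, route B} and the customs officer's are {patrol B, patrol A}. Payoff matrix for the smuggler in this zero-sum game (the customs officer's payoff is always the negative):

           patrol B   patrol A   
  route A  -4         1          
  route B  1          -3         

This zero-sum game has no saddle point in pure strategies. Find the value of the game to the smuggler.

v = -11/9

Set the smuggler's expected payoff from route A equal to that from route B:
  the smuggler's expected payoff from route A: q·(-4) + (1−q)·1 = -5q + 1
  the smuggler's expected payoff from route B: q·1 + (1−q)·(-3) = 4q - 3
  -5q + 1 = 4q - 3  ⇒  -9q = -4  ⇒  q = 4/9.
The value is the smuggler's expected payoff against this mix (using route A): (4/9)·(-4) + (5/9)·1 = -11/9.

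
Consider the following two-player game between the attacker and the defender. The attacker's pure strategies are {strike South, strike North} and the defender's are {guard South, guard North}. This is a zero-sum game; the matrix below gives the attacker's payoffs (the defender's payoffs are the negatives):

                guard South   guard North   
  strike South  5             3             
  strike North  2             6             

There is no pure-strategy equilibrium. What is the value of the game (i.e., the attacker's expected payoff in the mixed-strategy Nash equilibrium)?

For the attacker to be willing to mix, the attacker must be indifferent between strike South and strike North, which pins down the defender's mix.
  the attacker's payoff from strike South: q·5 + (1−q)·3 = 2q + 3
  the attacker's payoff from strike North: q·2 + (1−q)·6 = -4q + 6
  2q + 3 = -4q + 6  ⇒  6q = 3  ⇒  q = 1/2.
The value is the attacker's expected payoff against this mix (using strike South): (1/2)·5 + (1/2)·3 = 4.

v = 4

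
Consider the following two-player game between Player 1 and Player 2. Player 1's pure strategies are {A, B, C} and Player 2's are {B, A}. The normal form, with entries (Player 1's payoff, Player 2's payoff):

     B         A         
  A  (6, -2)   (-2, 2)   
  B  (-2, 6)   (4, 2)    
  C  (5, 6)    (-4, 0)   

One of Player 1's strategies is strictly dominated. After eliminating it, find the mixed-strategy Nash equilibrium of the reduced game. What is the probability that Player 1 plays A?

Player 1's strategy C is strictly dominated by A: 6 > 5 and -2 > -4. Eliminate C.
For Player 2 to be willing to mix, Player 2 must be indifferent between B and A, which pins down Player 1's mix.
  Player 2's payoff to B: p·(-2) + (1−p)·6 = -8p + 6
  Player 2's payoff to A: p·2 + (1−p)·2 = 2
  -8p + 6 = 2  ⇒  -8p = -4  ⇒  p = 1/2.

p = 1/2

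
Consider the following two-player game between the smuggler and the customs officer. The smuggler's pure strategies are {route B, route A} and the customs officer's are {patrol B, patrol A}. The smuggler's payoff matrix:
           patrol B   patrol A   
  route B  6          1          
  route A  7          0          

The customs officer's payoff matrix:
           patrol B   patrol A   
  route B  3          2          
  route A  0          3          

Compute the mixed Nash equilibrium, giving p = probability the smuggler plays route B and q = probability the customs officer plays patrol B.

The customs officer's indifference between patrol B and patrol A determines the smuggler's mixing probability p:
  the customs officer's payoff from patrol B: p·3 + (1−p)·0 = 3p
  the customs officer's payoff from patrol A: p·2 + (1−p)·3 = -p + 3
  3p = -p + 3  ⇒  4p = 3  ⇒  p = 3/4.
The smuggler's indifference between route B and route A determines the customs officer's mixing probability q:
  the smuggler's payoff from route B: q·6 + (1−q)·1 = 5q + 1
  the smuggler's payoff from route A: q·7 + (1−q)·0 = 7q
  5q + 1 = 7q  ⇒  -2q = -1  ⇒  q = 1/2.

p = 3/4, q = 1/2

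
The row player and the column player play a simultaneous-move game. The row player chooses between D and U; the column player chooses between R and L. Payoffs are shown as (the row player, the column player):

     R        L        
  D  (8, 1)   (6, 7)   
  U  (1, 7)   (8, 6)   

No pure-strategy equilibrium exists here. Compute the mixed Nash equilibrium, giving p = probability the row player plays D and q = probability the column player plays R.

For the column player to be willing to mix, the column player must be indifferent between R and L, which pins down the row player's mix.
  the column player's expected payoff from R: p·1 + (1−p)·7 = -6p + 7
  the column player's expected payoff from L: p·7 + (1−p)·6 = p + 6
  -6p + 7 = p + 6  ⇒  -7p = -1  ⇒  p = 1/7.
The column player's mix must leave the row player indifferent between D and U.
  the row player's payoff from D: q·8 + (1−q)·6 = 2q + 6
  the row player's payoff from U: q·1 + (1−q)·8 = -7q + 8
  2q + 6 = -7q + 8  ⇒  9q = 2  ⇒  q = 2/9.

p = 1/7, q = 2/9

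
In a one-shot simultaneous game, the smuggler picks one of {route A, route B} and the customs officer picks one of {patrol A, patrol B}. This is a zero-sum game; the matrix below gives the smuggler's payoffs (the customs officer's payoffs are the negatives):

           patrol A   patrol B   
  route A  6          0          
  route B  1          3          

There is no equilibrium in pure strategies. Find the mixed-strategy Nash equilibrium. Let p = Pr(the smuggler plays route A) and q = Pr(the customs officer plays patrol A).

p = 1/4, q = 3/8

In a mixed equilibrium the customs officer is indifferent between patrol A and patrol B; this condition fixes p.
  the customs officer's payoff to patrol A: p·(-6) + (1−p)·(-1) = -5p - 1
  the customs officer's payoff to patrol B: p·0 + (1−p)·(-3) = 3p - 3
  -5p - 1 = 3p - 3  ⇒  -8p = -2  ⇒  p = 1/4.
Set the smuggler's expected payoff from route A equal to that from route B:
  the smuggler's payoff to route A: q·6 + (1−q)·0 = 6q
  the smuggler's payoff to route B: q·1 + (1−q)·3 = -2q + 3
  6q = -2q + 3  ⇒  8q = 3  ⇒  q = 3/8.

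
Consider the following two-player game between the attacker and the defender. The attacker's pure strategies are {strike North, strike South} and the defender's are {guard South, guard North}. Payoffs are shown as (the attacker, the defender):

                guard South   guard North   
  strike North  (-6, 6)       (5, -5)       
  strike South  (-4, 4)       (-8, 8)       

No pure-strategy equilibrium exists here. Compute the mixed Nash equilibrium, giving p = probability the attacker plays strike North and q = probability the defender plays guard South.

p = 4/15, q = 13/15

Set the defender's expected payoff from guard South equal to that from guard North:
  the defender's expected payoff from guard South: p·6 + (1−p)·4 = 2p + 4
  the defender's expected payoff from guard North: p·(-5) + (1−p)·8 = -13p + 8
  2p + 4 = -13p + 8  ⇒  15p = 4  ⇒  p = 4/15.
In a mixed equilibrium the attacker is indifferent between strike North and strike South; this condition fixes q.
  the attacker's payoff from strike North: q·(-6) + (1−q)·5 = -11q + 5
  the attacker's payoff from strike South: q·(-4) + (1−q)·(-8) = 4q - 8
  -11q + 5 = 4q - 8  ⇒  -15q = -13  ⇒  q = 13/15.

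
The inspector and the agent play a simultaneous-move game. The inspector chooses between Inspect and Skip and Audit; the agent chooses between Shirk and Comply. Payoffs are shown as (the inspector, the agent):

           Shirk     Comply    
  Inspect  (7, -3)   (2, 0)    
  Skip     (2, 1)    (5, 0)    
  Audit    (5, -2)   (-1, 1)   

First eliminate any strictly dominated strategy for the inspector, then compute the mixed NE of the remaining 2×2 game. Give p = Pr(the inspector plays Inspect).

The inspector's strategy Audit is strictly dominated by Inspect: 7 > 5 and 2 > -1. Eliminate Audit.
The inspector's mix must leave the agent indifferent between Shirk and Comply.
  the agent's payoff from Shirk: p·(-3) + (1−p)·1 = -4p + 1
  the agent's payoff from Comply: p·0 + (1−p)·0 = 0
  -4p + 1 = 0  ⇒  -4p = -1  ⇒  p = 1/4.

p = 1/4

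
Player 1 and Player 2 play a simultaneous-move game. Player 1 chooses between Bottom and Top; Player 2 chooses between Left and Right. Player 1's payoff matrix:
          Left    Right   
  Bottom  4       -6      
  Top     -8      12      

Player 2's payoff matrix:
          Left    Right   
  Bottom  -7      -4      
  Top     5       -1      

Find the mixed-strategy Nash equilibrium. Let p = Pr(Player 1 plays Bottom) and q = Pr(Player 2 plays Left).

Player 1's mix must leave Player 2 indifferent between Left and Right.
  Player 2's expected payoff from Left: p·(-7) + (1−p)·5 = -12p + 5
  Player 2's expected payoff from Right: p·(-4) + (1−p)·(-1) = -3p - 1
  -12p + 5 = -3p - 1  ⇒  -9p = -6  ⇒  p = 2/3.
Set Player 1's expected payoff from Bottom equal to that from Top:
  Player 1's expected payoff from Bottom: q·4 + (1−q)·(-6) = 10q - 6
  Player 1's expected payoff from Top: q·(-8) + (1−q)·12 = -20q + 12
  10q - 6 = -20q + 12  ⇒  30q = 18  ⇒  q = 3/5.

p = 2/3, q = 3/5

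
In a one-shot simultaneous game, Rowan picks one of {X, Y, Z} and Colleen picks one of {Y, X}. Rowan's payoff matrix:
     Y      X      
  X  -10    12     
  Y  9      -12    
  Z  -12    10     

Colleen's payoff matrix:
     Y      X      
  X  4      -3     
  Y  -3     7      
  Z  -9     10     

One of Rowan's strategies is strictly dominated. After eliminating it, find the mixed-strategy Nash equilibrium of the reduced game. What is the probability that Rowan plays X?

p = 10/17

Rowan's strategy Z is strictly dominated by X: -10 > -12 and 12 > 10. Eliminate Z.
In a mixed equilibrium Colleen is indifferent between Y and X; this condition fixes p.
  Colleen's expected payoff from Y: p·4 + (1−p)·(-3) = 7p - 3
  Colleen's expected payoff from X: p·(-3) + (1−p)·7 = -10p + 7
  7p - 3 = -10p + 7  ⇒  17p = 10  ⇒  p = 10/17.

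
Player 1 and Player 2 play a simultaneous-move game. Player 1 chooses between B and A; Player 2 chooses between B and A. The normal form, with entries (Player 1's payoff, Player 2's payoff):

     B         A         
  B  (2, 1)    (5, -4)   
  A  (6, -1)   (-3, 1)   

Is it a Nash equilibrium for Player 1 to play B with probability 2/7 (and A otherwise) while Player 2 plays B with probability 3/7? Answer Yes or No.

No

Given Player 2's mix q = 3/7, Player 1's payoff from B is 26/7 but from A is 6/7. Player 1 strictly prefers B, so Player 1 would not mix.
So the proposed profile is not a Nash equilibrium.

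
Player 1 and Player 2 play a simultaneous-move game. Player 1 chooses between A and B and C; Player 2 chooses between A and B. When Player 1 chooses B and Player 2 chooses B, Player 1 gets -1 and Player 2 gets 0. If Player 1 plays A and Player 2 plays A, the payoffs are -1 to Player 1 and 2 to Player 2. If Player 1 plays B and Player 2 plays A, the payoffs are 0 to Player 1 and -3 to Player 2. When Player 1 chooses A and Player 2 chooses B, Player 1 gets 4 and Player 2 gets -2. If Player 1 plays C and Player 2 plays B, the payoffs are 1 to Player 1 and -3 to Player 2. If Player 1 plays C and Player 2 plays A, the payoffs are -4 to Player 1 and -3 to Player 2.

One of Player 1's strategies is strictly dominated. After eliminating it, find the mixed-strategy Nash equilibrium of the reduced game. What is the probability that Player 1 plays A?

p = 3/7

Player 1's strategy C is strictly dominated by A: -1 > -4 and 4 > 1. Eliminate C.
Player 2's indifference between A and B determines Player 1's mixing probability p:
  Player 2's expected payoff from A: p·2 + (1−p)·(-3) = 5p - 3
  Player 2's expected payoff from B: p·(-2) + (1−p)·0 = -2p
  5p - 3 = -2p  ⇒  7p = 3  ⇒  p = 3/7.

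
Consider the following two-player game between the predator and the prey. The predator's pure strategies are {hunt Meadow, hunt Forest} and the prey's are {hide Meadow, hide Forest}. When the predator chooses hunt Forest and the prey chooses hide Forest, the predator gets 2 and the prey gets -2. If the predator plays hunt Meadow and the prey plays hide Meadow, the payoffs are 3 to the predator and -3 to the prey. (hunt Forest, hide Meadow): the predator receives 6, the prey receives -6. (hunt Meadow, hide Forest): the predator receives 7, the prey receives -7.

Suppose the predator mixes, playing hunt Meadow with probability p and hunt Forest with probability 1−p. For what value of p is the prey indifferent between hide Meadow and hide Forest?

p = 1/2

The prey's indifference between hide Meadow and hide Forest determines the predator's mixing probability p:
  the prey's expected payoff from hide Meadow: p·(-3) + (1−p)·(-6) = 3p - 6
  the prey's expected payoff from hide Forest: p·(-7) + (1−p)·(-2) = -5p - 2
  3p - 6 = -5p - 2  ⇒  8p = 4  ⇒  p = 1/2.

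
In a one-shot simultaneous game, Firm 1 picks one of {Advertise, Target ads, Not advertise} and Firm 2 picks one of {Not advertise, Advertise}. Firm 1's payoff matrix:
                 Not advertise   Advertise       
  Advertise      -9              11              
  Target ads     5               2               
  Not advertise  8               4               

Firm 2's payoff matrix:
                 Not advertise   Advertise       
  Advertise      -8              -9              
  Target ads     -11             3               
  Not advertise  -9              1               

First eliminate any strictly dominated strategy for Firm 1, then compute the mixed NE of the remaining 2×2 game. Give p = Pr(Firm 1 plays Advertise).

Firm 1's strategy Target ads is strictly dominated by Not advertise: 8 > 5 and 4 > 2. Eliminate Target ads.
In a mixed equilibrium Firm 2 is indifferent between Not advertise and Advertise; this condition fixes p.
  Firm 2's payoff to Not advertise: p·(-8) + (1−p)·(-9) = p - 9
  Firm 2's payoff to Advertise: p·(-9) + (1−p)·1 = -10p + 1
  p - 9 = -10p + 1  ⇒  11p = 10  ⇒  p = 10/11.

p = 10/11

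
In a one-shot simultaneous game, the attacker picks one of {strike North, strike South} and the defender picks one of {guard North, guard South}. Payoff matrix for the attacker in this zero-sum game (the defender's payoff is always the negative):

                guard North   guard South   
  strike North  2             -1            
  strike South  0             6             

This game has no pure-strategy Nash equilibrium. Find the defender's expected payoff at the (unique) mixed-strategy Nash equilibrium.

-4/3

The defender's indifference between guard North and guard South determines the attacker's mixing probability p:
  the defender's payoff to guard North: p·(-2) + (1−p)·0 = -2p
  the defender's payoff to guard South: p·1 + (1−p)·(-6) = 7p - 6
  -2p = 7p - 6  ⇒  -9p = -6  ⇒  p = 2/3.
At equilibrium the defender is indifferent across columns, so the defender's payoff equals the payoff from guard North: (2/3)·(-2) + (1/3)·0 = -4/3.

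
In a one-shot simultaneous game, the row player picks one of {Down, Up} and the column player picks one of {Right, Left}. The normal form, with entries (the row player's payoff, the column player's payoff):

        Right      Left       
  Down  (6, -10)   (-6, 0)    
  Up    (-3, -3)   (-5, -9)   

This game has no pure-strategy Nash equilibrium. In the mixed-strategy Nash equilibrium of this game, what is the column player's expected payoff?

-45/8

In a mixed equilibrium the column player is indifferent between Right and Left; this condition fixes p.
  the column player's payoff to Right: p·(-10) + (1−p)·(-3) = -7p - 3
  the column player's payoff to Left: p·0 + (1−p)·(-9) = 9p - 9
  -7p - 3 = 9p - 9  ⇒  -16p = -6  ⇒  p = 3/8.
At equilibrium the column player is indifferent across columns, so the column player's payoff equals the payoff from Right: (3/8)·(-10) + (5/8)·(-3) = -45/8.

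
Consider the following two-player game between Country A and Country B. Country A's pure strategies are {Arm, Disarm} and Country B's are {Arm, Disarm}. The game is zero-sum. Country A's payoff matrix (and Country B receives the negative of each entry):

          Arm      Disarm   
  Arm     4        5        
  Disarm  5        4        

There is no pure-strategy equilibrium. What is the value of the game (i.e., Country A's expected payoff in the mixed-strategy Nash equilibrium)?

v = 9/2

In a mixed equilibrium Country A is indifferent between Arm and Disarm; this condition fixes q.
  Country A's payoff to Arm: q·4 + (1−q)·5 = -q + 5
  Country A's payoff to Disarm: q·5 + (1−q)·4 = q + 4
  -q + 5 = q + 4  ⇒  -2q = -1  ⇒  q = 1/2.
The value is Country A's expected payoff against this mix (using Arm): (1/2)·4 + (1/2)·5 = 9/2.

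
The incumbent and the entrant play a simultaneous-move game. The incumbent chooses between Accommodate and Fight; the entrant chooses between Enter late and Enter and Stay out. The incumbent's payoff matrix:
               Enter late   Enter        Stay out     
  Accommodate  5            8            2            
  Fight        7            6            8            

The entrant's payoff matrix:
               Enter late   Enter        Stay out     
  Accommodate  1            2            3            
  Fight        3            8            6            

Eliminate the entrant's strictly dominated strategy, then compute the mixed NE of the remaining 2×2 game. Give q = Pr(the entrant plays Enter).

q = 3/4

The entrant's strategy Enter late is strictly dominated by Stay out: 3 > 1 and 6 > 3. Eliminate Enter late.
Set the incumbent's expected payoff from Accommodate equal to that from Fight:
  the incumbent's payoff to Accommodate: q·8 + (1−q)·2 = 6q + 2
  the incumbent's payoff to Fight: q·6 + (1−q)·8 = -2q + 8
  6q + 2 = -2q + 8  ⇒  8q = 6  ⇒  q = 3/4.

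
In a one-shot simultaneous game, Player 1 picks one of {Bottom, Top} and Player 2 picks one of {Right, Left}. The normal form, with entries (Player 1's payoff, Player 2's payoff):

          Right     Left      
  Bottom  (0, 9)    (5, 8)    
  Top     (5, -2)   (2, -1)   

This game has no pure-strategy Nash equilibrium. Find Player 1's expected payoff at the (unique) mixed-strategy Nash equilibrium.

Player 2's mix must leave Player 1 indifferent between Bottom and Top.
  Player 1's payoff to Bottom: q·0 + (1−q)·5 = -5q + 5
  Player 1's payoff to Top: q·5 + (1−q)·2 = 3q + 2
  -5q + 5 = 3q + 2  ⇒  -8q = -3  ⇒  q = 3/8.
At equilibrium Player 1 is indifferent across rows, so Player 1's payoff equals the payoff from Bottom: (3/8)·0 + (5/8)·5 = 25/8.

25/8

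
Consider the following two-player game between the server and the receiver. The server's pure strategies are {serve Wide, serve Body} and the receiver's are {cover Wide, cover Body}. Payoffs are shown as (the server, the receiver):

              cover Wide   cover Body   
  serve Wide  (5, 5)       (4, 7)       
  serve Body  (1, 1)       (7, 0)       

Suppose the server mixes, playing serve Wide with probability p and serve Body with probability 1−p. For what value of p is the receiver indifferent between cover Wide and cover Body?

In a mixed equilibrium the receiver is indifferent between cover Wide and cover Body; this condition fixes p.
  the receiver's payoff from cover Wide: p·5 + (1−p)·1 = 4p + 1
  the receiver's payoff from cover Body: p·7 + (1−p)·0 = 7p
  4p + 1 = 7p  ⇒  -3p = -1  ⇒  p = 1/3.

p = 1/3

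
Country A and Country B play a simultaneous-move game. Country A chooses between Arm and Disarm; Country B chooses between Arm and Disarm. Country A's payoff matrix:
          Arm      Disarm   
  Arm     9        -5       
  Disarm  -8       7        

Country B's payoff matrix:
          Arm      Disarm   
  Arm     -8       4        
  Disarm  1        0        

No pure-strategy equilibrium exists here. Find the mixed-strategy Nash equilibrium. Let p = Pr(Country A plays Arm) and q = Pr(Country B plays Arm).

Country A's mix must leave Country B indifferent between Arm and Disarm.
  Country B's payoff from Arm: p·(-8) + (1−p)·1 = -9p + 1
  Country B's payoff from Disarm: p·4 + (1−p)·0 = 4p
  -9p + 1 = 4p  ⇒  -13p = -1  ⇒  p = 1/13.
For Country A to be willing to mix, Country A must be indifferent between Arm and Disarm, which pins down Country B's mix.
  Country A's payoff from Arm: q·9 + (1−q)·(-5) = 14q - 5
  Country A's payoff from Disarm: q·(-8) + (1−q)·7 = -15q + 7
  14q - 5 = -15q + 7  ⇒  29q = 12  ⇒  q = 12/29.

p = 1/13, q = 12/29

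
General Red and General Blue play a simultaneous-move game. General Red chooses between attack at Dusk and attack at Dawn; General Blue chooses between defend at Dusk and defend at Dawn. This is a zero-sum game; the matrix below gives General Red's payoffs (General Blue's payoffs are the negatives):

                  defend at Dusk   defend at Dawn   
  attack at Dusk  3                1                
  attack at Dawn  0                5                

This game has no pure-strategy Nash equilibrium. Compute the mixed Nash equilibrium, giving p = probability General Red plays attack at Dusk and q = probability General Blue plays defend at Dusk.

p = 5/7, q = 4/7

For General Blue to be willing to mix, General Blue must be indifferent between defend at Dusk and defend at Dawn, which pins down General Red's mix.
  General Blue's expected payoff from defend at Dusk: p·(-3) + (1−p)·0 = -3p
  General Blue's expected payoff from defend at Dawn: p·(-1) + (1−p)·(-5) = 4p - 5
  -3p = 4p - 5  ⇒  -7p = -5  ⇒  p = 5/7.
General Red's indifference between attack at Dusk and attack at Dawn determines General Blue's mixing probability q:
  General Red's payoff to attack at Dusk: q·3 + (1−q)·1 = 2q + 1
  General Red's payoff to attack at Dawn: q·0 + (1−q)·5 = -5q + 5
  2q + 1 = -5q + 5  ⇒  7q = 4  ⇒  q = 4/7.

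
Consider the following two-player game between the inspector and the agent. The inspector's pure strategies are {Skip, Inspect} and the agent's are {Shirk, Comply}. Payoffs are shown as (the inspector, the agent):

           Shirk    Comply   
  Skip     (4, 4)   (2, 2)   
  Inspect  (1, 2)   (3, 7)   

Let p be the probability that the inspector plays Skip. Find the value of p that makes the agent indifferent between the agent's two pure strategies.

p = 5/7

The agent's indifference between Shirk and Comply determines the inspector's mixing probability p:
  the agent's expected payoff from Shirk: p·4 + (1−p)·2 = 2p + 2
  the agent's expected payoff from Comply: p·2 + (1−p)·7 = -5p + 7
  2p + 2 = -5p + 7  ⇒  7p = 5  ⇒  p = 5/7.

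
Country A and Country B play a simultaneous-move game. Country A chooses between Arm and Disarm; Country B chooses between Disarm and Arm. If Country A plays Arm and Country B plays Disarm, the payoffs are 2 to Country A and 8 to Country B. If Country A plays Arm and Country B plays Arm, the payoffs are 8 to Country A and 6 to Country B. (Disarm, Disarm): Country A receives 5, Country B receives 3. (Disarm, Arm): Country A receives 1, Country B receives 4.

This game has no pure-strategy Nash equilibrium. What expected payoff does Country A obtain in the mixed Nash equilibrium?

Country A's indifference between Arm and Disarm determines Country B's mixing probability q:
  Country A's payoff from Arm: q·2 + (1−q)·8 = -6q + 8
  Country A's payoff from Disarm: q·5 + (1−q)·1 = 4q + 1
  -6q + 8 = 4q + 1  ⇒  -10q = -7  ⇒  q = 7/10.
At equilibrium Country A is indifferent across rows, so Country A's payoff equals the payoff from Arm: (7/10)·2 + (3/10)·8 = 19/5.

19/5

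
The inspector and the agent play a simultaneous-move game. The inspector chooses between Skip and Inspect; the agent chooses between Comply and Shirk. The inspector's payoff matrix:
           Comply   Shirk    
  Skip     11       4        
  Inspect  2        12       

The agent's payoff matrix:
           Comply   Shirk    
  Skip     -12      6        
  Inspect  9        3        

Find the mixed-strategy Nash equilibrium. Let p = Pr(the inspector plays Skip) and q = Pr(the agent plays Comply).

p = 1/4, q = 8/17

In a mixed equilibrium the agent is indifferent between Comply and Shirk; this condition fixes p.
  the agent's payoff to Comply: p·(-12) + (1−p)·9 = -21p + 9
  the agent's payoff to Shirk: p·6 + (1−p)·3 = 3p + 3
  -21p + 9 = 3p + 3  ⇒  -24p = -6  ⇒  p = 1/4.
The agent's mix must leave the inspector indifferent between Skip and Inspect.
  the inspector's payoff to Skip: q·11 + (1−q)·4 = 7q + 4
  the inspector's payoff to Inspect: q·2 + (1−q)·12 = -10q + 12
  7q + 4 = -10q + 12  ⇒  17q = 8  ⇒  q = 8/17.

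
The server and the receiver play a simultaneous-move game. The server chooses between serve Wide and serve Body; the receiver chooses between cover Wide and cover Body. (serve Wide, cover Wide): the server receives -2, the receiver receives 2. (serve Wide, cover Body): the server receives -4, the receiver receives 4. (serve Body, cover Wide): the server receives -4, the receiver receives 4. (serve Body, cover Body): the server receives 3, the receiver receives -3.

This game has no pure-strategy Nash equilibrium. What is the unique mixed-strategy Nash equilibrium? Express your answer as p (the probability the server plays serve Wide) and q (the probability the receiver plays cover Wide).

p = 7/9, q = 7/9

The receiver's indifference between cover Wide and cover Body determines the server's mixing probability p:
  the receiver's payoff from cover Wide: p·2 + (1−p)·4 = -2p + 4
  the receiver's payoff from cover Body: p·4 + (1−p)·(-3) = 7p - 3
  -2p + 4 = 7p - 3  ⇒  -9p = -7  ⇒  p = 7/9.
In a mixed equilibrium the server is indifferent between serve Wide and serve Body; this condition fixes q.
  the server's payoff to serve Wide: q·(-2) + (1−q)·(-4) = 2q - 4
  the server's payoff to serve Body: q·(-4) + (1−q)·3 = -7q + 3
  2q - 4 = -7q + 3  ⇒  9q = 7  ⇒  q = 7/9.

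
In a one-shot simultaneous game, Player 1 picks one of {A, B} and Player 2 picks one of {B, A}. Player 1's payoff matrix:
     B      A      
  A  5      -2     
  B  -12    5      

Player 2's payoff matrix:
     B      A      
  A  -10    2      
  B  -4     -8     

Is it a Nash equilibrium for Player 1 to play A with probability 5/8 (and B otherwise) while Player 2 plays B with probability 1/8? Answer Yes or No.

No

Given Player 1's mix p = 5/8, Player 2's payoff from B is -31/4 but from A is -7/4. Player 2 strictly prefers A, so Player 2 would not mix.
So the proposed profile is not a Nash equilibrium.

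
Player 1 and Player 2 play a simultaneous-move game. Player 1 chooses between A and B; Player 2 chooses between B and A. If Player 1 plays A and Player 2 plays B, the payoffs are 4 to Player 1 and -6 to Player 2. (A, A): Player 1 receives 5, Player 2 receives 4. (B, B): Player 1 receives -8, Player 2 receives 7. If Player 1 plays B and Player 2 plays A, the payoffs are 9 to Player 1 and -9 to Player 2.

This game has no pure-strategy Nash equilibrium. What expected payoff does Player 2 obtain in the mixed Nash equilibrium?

In a mixed equilibrium Player 2 is indifferent between B and A; this condition fixes p.
  Player 2's expected payoff from B: p·(-6) + (1−p)·7 = -13p + 7
  Player 2's expected payoff from A: p·4 + (1−p)·(-9) = 13p - 9
  -13p + 7 = 13p - 9  ⇒  -26p = -16  ⇒  p = 8/13.
At equilibrium Player 2 is indifferent across columns, so Player 2's payoff equals the payoff from B: (8/13)·(-6) + (5/13)·7 = -1.

-1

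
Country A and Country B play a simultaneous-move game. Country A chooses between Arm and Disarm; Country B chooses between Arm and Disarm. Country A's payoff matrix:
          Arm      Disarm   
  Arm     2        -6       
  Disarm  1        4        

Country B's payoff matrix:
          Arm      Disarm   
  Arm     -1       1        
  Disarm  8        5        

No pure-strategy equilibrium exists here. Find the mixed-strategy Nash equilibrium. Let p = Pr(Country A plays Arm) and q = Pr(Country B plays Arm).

p = 3/5, q = 10/11

Set Country B's expected payoff from Arm equal to that from Disarm:
  Country B's payoff to Arm: p·(-1) + (1−p)·8 = -9p + 8
  Country B's payoff to Disarm: p·1 + (1−p)·5 = -4p + 5
  -9p + 8 = -4p + 5  ⇒  -5p = -3  ⇒  p = 3/5.
Set Country A's expected payoff from Arm equal to that from Disarm:
  Country A's payoff to Arm: q·2 + (1−q)·(-6) = 8q - 6
  Country A's payoff to Disarm: q·1 + (1−q)·4 = -3q + 4
  8q - 6 = -3q + 4  ⇒  11q = 10  ⇒  q = 10/11.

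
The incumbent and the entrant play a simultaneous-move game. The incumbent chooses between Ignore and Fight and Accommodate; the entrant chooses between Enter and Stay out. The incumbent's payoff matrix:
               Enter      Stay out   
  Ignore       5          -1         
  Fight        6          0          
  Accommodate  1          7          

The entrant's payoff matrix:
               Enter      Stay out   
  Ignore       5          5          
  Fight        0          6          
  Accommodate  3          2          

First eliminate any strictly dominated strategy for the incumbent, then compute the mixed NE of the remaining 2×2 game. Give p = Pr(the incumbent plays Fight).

The incumbent's strategy Ignore is strictly dominated by Fight: 6 > 5 and 0 > -1. Eliminate Ignore.
The incumbent's mix must leave the entrant indifferent between Enter and Stay out.
  the entrant's expected payoff from Enter: p·0 + (1−p)·3 = -3p + 3
  the entrant's expected payoff from Stay out: p·6 + (1−p)·2 = 4p + 2
  -3p + 3 = 4p + 2  ⇒  -7p = -1  ⇒  p = 1/7.

p = 1/7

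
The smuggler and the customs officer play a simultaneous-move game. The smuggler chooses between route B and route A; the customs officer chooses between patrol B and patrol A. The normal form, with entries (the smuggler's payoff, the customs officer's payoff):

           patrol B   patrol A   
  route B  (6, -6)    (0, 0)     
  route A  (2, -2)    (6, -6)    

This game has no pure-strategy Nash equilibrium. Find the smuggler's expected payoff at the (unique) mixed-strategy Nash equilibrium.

For the smuggler to be willing to mix, the smuggler must be indifferent between route B and route A, which pins down the customs officer's mix.
  the smuggler's payoff from route B: q·6 + (1−q)·0 = 6q
  the smuggler's payoff from route A: q·2 + (1−q)·6 = -4q + 6
  6q = -4q + 6  ⇒  10q = 6  ⇒  q = 3/5.
At equilibrium the smuggler is indifferent across rows, so the smuggler's payoff equals the payoff from route B: (3/5)·6 + (2/5)·0 = 18/5.

18/5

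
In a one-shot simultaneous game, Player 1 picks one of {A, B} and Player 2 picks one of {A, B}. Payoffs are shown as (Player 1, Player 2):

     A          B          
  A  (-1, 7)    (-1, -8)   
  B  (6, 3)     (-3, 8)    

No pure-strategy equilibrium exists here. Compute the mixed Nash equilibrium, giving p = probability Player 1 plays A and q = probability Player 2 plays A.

p = 1/4, q = 2/9

Player 1's mix must leave Player 2 indifferent between A and B.
  Player 2's payoff from A: p·7 + (1−p)·3 = 4p + 3
  Player 2's payoff from B: p·(-8) + (1−p)·8 = -16p + 8
  4p + 3 = -16p + 8  ⇒  20p = 5  ⇒  p = 1/4.
Set Player 1's expected payoff from A equal to that from B:
  Player 1's expected payoff from A: q·(-1) + (1−q)·(-1) = -1
  Player 1's expected payoff from B: q·6 + (1−q)·(-3) = 9q - 3
  -1 = 9q - 3  ⇒  -9q = -2  ⇒  q = 2/9.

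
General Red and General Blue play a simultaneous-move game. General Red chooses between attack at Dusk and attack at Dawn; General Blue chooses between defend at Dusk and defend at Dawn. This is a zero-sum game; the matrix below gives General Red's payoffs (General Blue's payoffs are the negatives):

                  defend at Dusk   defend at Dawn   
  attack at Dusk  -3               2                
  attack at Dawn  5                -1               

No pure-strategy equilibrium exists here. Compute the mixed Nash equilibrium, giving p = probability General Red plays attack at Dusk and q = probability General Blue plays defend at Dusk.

p = 6/11, q = 3/11

General Blue's indifference between defend at Dusk and defend at Dawn determines General Red's mixing probability p:
  General Blue's payoff to defend at Dusk: p·3 + (1−p)·(-5) = 8p - 5
  General Blue's payoff to defend at Dawn: p·(-2) + (1−p)·1 = -3p + 1
  8p - 5 = -3p + 1  ⇒  11p = 6  ⇒  p = 6/11.
General Blue's mix must leave General Red indifferent between attack at Dusk and attack at Dawn.
  General Red's expected payoff from attack at Dusk: q·(-3) + (1−q)·2 = -5q + 2
  General Red's expected payoff from attack at Dawn: q·5 + (1−q)·(-1) = 6q - 1
  -5q + 2 = 6q - 1  ⇒  -11q = -3  ⇒  q = 3/11.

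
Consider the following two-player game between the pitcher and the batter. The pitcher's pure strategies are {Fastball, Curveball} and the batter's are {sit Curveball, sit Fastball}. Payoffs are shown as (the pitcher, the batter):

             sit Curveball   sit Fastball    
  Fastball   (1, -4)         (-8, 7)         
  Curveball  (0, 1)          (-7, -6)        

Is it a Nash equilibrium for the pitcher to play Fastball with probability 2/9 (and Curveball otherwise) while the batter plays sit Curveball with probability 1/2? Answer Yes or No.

No

Given the pitcher's mix p = 2/9, the batter's payoff from sit Curveball is -1/9 but from sit Fastball is -28/9. The batter strictly prefers sit Curveball, so the batter would not mix.
So the proposed profile is not a Nash equilibrium.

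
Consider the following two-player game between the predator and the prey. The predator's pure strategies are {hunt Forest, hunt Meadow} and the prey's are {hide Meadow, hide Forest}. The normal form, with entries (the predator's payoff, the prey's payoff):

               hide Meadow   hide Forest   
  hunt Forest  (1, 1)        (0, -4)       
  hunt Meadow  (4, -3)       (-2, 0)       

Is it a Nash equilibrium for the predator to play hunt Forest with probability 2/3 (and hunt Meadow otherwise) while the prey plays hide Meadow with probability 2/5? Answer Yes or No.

Given the predator's mix p = 2/3, the prey's payoff from hide Meadow is -1/3 but from hide Forest is -8/3. The prey strictly prefers hide Meadow, so the prey would not mix.
So the proposed profile is not a Nash equilibrium.

No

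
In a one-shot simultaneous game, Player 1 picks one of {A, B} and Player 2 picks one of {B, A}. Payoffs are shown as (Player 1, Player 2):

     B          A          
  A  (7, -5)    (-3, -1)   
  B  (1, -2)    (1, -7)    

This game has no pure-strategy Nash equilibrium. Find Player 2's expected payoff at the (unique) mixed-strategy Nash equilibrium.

Player 2's indifference between B and A determines Player 1's mixing probability p:
  Player 2's payoff to B: p·(-5) + (1−p)·(-2) = -3p - 2
  Player 2's payoff to A: p·(-1) + (1−p)·(-7) = 6p - 7
  -3p - 2 = 6p - 7  ⇒  -9p = -5  ⇒  p = 5/9.
At equilibrium Player 2 is indifferent across columns, so Player 2's payoff equals the payoff from B: (5/9)·(-5) + (4/9)·(-2) = -11/3.

-11/3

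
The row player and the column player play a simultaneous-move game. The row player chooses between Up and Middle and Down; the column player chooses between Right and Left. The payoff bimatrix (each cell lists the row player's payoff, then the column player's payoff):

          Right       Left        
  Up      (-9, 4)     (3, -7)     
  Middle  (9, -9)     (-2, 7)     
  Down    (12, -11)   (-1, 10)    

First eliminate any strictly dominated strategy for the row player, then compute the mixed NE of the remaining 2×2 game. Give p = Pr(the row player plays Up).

p = 21/32

The row player's strategy Middle is strictly dominated by Down: 12 > 9 and -1 > -2. Eliminate Middle.
The row player's mix must leave the column player indifferent between Right and Left.
  the column player's expected payoff from Right: p·4 + (1−p)·(-11) = 15p - 11
  the column player's expected payoff from Left: p·(-7) + (1−p)·10 = -17p + 10
  15p - 11 = -17p + 10  ⇒  32p = 21  ⇒  p = 21/32.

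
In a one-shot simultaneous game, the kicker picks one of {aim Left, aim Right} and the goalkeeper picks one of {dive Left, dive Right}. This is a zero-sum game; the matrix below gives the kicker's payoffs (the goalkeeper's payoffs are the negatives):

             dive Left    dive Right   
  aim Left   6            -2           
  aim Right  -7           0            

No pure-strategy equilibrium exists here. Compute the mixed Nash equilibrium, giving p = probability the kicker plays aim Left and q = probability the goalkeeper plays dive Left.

p = 7/15, q = 2/15

Set the goalkeeper's expected payoff from dive Left equal to that from dive Right:
  the goalkeeper's payoff from dive Left: p·(-6) + (1−p)·7 = -13p + 7
  the goalkeeper's payoff from dive Right: p·2 + (1−p)·0 = 2p
  -13p + 7 = 2p  ⇒  -15p = -7  ⇒  p = 7/15.
Set the kicker's expected payoff from aim Left equal to that from aim Right:
  the kicker's expected payoff from aim Left: q·6 + (1−q)·(-2) = 8q - 2
  the kicker's expected payoff from aim Right: q·(-7) + (1−q)·0 = -7q
  8q - 2 = -7q  ⇒  15q = 2  ⇒  q = 2/15.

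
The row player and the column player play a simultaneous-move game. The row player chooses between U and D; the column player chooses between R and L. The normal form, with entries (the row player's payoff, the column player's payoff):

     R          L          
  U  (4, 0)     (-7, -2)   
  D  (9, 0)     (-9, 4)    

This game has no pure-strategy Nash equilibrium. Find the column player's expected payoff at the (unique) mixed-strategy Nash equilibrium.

0

For the column player to be willing to mix, the column player must be indifferent between R and L, which pins down the row player's mix.
  the column player's payoff from R: p·0 + (1−p)·0 = 0
  the column player's payoff from L: p·(-2) + (1−p)·4 = -6p + 4
  0 = -6p + 4  ⇒  6p = 4  ⇒  p = 2/3.
At equilibrium the column player is indifferent across columns, so the column player's payoff equals the payoff from R: (2/3)·0 + (1/3)·0 = 0.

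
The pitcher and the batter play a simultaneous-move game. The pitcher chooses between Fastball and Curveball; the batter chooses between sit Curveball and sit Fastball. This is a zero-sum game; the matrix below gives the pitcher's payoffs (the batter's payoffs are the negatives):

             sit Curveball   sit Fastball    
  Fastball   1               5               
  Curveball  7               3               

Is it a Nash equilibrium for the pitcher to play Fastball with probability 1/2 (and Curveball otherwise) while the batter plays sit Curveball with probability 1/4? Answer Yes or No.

Yes

Check the batter's indifference given the pitcher's mix p = 1/2:
  payoff from sit Curveball = -4; payoff from sit Fastball = -4 — equal.
Check the pitcher's indifference given the batter's mix q = 1/4:
  payoff from Fastball = 4; payoff from Curveball = 4 — equal.
Both players are indifferent, so neither can profitably deviate.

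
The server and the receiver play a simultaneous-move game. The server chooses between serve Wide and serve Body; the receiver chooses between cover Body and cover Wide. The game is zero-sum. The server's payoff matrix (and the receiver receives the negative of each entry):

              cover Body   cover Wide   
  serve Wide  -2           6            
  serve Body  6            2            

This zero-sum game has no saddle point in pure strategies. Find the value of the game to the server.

The receiver's mix must leave the server indifferent between serve Wide and serve Body.
  the server's payoff from serve Wide: q·(-2) + (1−q)·6 = -8q + 6
  the server's payoff from serve Body: q·6 + (1−q)·2 = 4q + 2
  -8q + 6 = 4q + 2  ⇒  -12q = -4  ⇒  q = 1/3.
The value is the server's expected payoff against this mix (using serve Wide): (1/3)·(-2) + (2/3)·6 = 10/3.

v = 10/3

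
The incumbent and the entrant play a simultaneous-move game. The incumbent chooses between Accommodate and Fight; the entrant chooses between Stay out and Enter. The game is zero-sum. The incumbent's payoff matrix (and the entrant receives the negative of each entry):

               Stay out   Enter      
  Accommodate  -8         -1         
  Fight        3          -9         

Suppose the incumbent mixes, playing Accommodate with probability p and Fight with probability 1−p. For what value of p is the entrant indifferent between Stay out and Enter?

The entrant's indifference between Stay out and Enter determines the incumbent's mixing probability p:
  the entrant's payoff to Stay out: p·8 + (1−p)·(-3) = 11p - 3
  the entrant's payoff to Enter: p·1 + (1−p)·9 = -8p + 9
  11p - 3 = -8p + 9  ⇒  19p = 12  ⇒  p = 12/19.

p = 12/19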